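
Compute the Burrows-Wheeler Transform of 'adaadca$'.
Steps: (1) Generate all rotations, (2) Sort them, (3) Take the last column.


Rotations (sorted):
  0: $adaadca -> last char: a
  1: a$adaadc -> last char: c
  2: aadca$ad -> last char: d
  3: adaadca$ -> last char: $
  4: adca$ada -> last char: a
  5: ca$adaad -> last char: d
  6: daadca$a -> last char: a
  7: dca$adaa -> last char: a


BWT = acd$adaa


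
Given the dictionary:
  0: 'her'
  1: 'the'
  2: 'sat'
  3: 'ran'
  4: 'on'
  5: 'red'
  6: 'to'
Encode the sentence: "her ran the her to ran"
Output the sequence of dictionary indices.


Look up each word in the dictionary:
  'her' -> 0
  'ran' -> 3
  'the' -> 1
  'her' -> 0
  'to' -> 6
  'ran' -> 3

Encoded: [0, 3, 1, 0, 6, 3]


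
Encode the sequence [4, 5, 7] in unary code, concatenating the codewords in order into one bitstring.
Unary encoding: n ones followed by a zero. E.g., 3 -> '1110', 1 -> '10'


Encode each number as n ones followed by a terminating 0:
  4 -> 11110 (5 bits)
  5 -> 111110 (6 bits)
  7 -> 11111110 (8 bits)
Total length = 5 + 6 + 8 = 19 bits.

Unary([4, 5, 7]) = 1111011111011111110 (19 bits)


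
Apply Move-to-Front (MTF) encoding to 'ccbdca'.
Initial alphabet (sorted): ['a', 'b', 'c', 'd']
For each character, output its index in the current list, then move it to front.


MTF encoding:
'c': index 2 in ['a', 'b', 'c', 'd'] -> ['c', 'a', 'b', 'd']
'c': index 0 in ['c', 'a', 'b', 'd'] -> ['c', 'a', 'b', 'd']
'b': index 2 in ['c', 'a', 'b', 'd'] -> ['b', 'c', 'a', 'd']
'd': index 3 in ['b', 'c', 'a', 'd'] -> ['d', 'b', 'c', 'a']
'c': index 2 in ['d', 'b', 'c', 'a'] -> ['c', 'd', 'b', 'a']
'a': index 3 in ['c', 'd', 'b', 'a'] -> ['a', 'c', 'd', 'b']


Output: [2, 0, 2, 3, 2, 3]


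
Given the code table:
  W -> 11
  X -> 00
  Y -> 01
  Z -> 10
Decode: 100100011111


Decoding:
10 -> Z
01 -> Y
00 -> X
01 -> Y
11 -> W
11 -> W


Result: ZYXYWW


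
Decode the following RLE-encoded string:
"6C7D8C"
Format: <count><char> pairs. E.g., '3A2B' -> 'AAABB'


Expanding each <count><char> pair:
  6C -> 'CCCCCC'
  7D -> 'DDDDDDD'
  8C -> 'CCCCCCCC'

Decoded = CCCCCCDDDDDDDCCCCCCCC


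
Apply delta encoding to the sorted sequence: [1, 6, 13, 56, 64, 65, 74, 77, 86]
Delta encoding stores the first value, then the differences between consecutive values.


First value: 1
Deltas:
  6 - 1 = 5
  13 - 6 = 7
  56 - 13 = 43
  64 - 56 = 8
  65 - 64 = 1
  74 - 65 = 9
  77 - 74 = 3
  86 - 77 = 9


Delta encoded: [1, 5, 7, 43, 8, 1, 9, 3, 9]


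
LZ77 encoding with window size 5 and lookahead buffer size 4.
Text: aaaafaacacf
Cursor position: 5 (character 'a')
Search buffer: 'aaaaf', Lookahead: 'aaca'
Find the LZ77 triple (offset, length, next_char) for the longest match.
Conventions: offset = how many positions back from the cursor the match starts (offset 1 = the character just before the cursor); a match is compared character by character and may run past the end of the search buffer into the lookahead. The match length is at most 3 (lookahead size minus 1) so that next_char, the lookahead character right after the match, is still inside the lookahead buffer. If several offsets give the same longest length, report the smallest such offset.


Try each offset into the search buffer:
  offset=1 (pos 4, char 'f'): match length 0
  offset=2 (pos 3, char 'a'): match length 1
  offset=3 (pos 2, char 'a'): match length 2
  offset=4 (pos 1, char 'a'): match length 2
  offset=5 (pos 0, char 'a'): match length 2
Longest match has length 2, found at offsets 3, 4, 5; take the smallest, offset 3.
next_char = character at position 5 + 2 = 7 -> 'c'

Best match: offset=3, length=2 (matching 'aa' starting at position 2)
LZ77 triple: (3, 2, 'c')


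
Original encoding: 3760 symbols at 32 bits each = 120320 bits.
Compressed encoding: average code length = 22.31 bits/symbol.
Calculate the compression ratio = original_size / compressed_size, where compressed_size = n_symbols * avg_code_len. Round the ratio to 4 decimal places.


original_size = n_symbols * orig_bits = 3760 * 32 = 120320 bits
compressed_size = n_symbols * avg_code_len = 3760 * 22.31 = 83885.6 bits
ratio = original_size / compressed_size = 120320 / 83885.6 = 1.4343

Compression ratio = 1.4343


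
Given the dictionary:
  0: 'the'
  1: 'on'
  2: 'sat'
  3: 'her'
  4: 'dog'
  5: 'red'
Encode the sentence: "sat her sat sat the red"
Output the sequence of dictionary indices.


Look up each word in the dictionary:
  'sat' -> 2
  'her' -> 3
  'sat' -> 2
  'sat' -> 2
  'the' -> 0
  'red' -> 5

Encoded: [2, 3, 2, 2, 0, 5]


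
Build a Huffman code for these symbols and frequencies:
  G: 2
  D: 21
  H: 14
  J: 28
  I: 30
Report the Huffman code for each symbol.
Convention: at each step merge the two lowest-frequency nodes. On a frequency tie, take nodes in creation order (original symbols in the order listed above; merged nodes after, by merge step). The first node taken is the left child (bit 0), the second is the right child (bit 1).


Huffman tree construction:
Step 1: Merge G(2) + H(14) = 16
Step 2: Merge (G+H)(16) + D(21) = 37
Step 3: Merge J(28) + I(30) = 58
Step 4: Merge ((G+H)+D)(37) + (J+I)(58) = 95
Read each symbol's code off the tree from the root (left child = 0, right child = 1).

Codes:
  G: 000 (length 3)
  D: 01 (length 2)
  H: 001 (length 3)
  J: 10 (length 2)
  I: 11 (length 2)
Average code length: 206/95 = 2.1684 bits/symbol


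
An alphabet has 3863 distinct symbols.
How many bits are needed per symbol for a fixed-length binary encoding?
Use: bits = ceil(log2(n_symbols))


log2(3863) = 11.9155
Bracket: 2^11 = 2048 < 3863 <= 2^12 = 4096
So ceil(log2(3863)) = 12

bits = ceil(log2(3863)) = ceil(11.9155) = 12 bits


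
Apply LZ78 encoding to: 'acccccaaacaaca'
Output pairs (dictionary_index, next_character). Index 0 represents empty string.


LZ78 encoding steps:
Dictionary: {0: ''}
Step 1: w='' (idx 0), next='a' -> output (0, 'a'), add 'a' as idx 1
Step 2: w='' (idx 0), next='c' -> output (0, 'c'), add 'c' as idx 2
Step 3: w='c' (idx 2), next='c' -> output (2, 'c'), add 'cc' as idx 3
Step 4: w='cc' (idx 3), next='a' -> output (3, 'a'), add 'cca' as idx 4
Step 5: w='a' (idx 1), next='a' -> output (1, 'a'), add 'aa' as idx 5
Step 6: w='c' (idx 2), next='a' -> output (2, 'a'), add 'ca' as idx 6
Step 7: w='a' (idx 1), next='c' -> output (1, 'c'), add 'ac' as idx 7
Step 8: w='a' (idx 1), end of input -> output (1, '')


Encoded: [(0, 'a'), (0, 'c'), (2, 'c'), (3, 'a'), (1, 'a'), (2, 'a'), (1, 'c'), (1, '')]


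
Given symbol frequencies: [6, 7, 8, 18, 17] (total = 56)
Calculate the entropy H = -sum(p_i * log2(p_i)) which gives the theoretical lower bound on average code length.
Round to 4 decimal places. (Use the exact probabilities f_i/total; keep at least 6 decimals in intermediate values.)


Per-symbol terms -p_i * log2(p_i) with p_i = f_i/56:
  p = 6/56 = 0.107143: log2(p) = -3.222392, -p*log2(p) = 0.345256
  p = 7/56 = 0.125000: log2(p) = -3.000000, -p*log2(p) = 0.375000
  p = 8/56 = 0.142857: log2(p) = -2.807355, -p*log2(p) = 0.401051
  p = 18/56 = 0.321429: log2(p) = -1.637430, -p*log2(p) = 0.526317
  p = 17/56 = 0.303571: log2(p) = -1.719892, -p*log2(p) = 0.522110
H = 0.345256 + 0.375000 + 0.401051 + 0.526317 + 0.522110 = 2.169734

H = 2.1697 bits/symbol


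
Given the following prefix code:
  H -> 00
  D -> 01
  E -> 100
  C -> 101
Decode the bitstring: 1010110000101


Decoding step by step:
Bits 101 -> C
Bits 01 -> D
Bits 100 -> E
Bits 00 -> H
Bits 101 -> C


Decoded message: CDEHC


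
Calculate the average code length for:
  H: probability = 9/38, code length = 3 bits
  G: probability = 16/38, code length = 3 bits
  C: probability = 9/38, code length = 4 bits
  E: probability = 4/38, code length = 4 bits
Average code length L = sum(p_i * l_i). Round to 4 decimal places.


Weighted contributions p_i * l_i:
  H: (9/38) * 3 = 27/38
  G: (16/38) * 3 = 48/38
  C: (9/38) * 4 = 36/38
  E: (4/38) * 4 = 16/38
Sum = (27 + 48 + 36 + 16)/38 = 127/38

L = 127/38 = 3.3421 bits/symbol


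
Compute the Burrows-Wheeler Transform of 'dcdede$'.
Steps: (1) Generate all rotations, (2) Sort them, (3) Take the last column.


Rotations (sorted):
  0: $dcdede -> last char: e
  1: cdede$d -> last char: d
  2: dcdede$ -> last char: $
  3: de$dcde -> last char: e
  4: dede$dc -> last char: c
  5: e$dcded -> last char: d
  6: ede$dcd -> last char: d


BWT = ed$ecdd


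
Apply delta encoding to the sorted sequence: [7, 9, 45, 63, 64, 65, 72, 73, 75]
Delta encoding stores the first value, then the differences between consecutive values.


First value: 7
Deltas:
  9 - 7 = 2
  45 - 9 = 36
  63 - 45 = 18
  64 - 63 = 1
  65 - 64 = 1
  72 - 65 = 7
  73 - 72 = 1
  75 - 73 = 2


Delta encoded: [7, 2, 36, 18, 1, 1, 7, 1, 2]


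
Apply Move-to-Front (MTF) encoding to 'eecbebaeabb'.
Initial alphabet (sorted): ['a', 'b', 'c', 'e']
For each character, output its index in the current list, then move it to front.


MTF encoding:
'e': index 3 in ['a', 'b', 'c', 'e'] -> ['e', 'a', 'b', 'c']
'e': index 0 in ['e', 'a', 'b', 'c'] -> ['e', 'a', 'b', 'c']
'c': index 3 in ['e', 'a', 'b', 'c'] -> ['c', 'e', 'a', 'b']
'b': index 3 in ['c', 'e', 'a', 'b'] -> ['b', 'c', 'e', 'a']
'e': index 2 in ['b', 'c', 'e', 'a'] -> ['e', 'b', 'c', 'a']
'b': index 1 in ['e', 'b', 'c', 'a'] -> ['b', 'e', 'c', 'a']
'a': index 3 in ['b', 'e', 'c', 'a'] -> ['a', 'b', 'e', 'c']
'e': index 2 in ['a', 'b', 'e', 'c'] -> ['e', 'a', 'b', 'c']
'a': index 1 in ['e', 'a', 'b', 'c'] -> ['a', 'e', 'b', 'c']
'b': index 2 in ['a', 'e', 'b', 'c'] -> ['b', 'a', 'e', 'c']
'b': index 0 in ['b', 'a', 'e', 'c'] -> ['b', 'a', 'e', 'c']


Output: [3, 0, 3, 3, 2, 1, 3, 2, 1, 2, 0]


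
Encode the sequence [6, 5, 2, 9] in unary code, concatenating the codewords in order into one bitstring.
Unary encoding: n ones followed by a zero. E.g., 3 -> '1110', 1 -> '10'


Encode each number as n ones followed by a terminating 0:
  6 -> 1111110 (7 bits)
  5 -> 111110 (6 bits)
  2 -> 110 (3 bits)
  9 -> 1111111110 (10 bits)
Total length = 7 + 6 + 3 + 10 = 26 bits.

Unary([6, 5, 2, 9]) = 11111101111101101111111110 (26 bits)


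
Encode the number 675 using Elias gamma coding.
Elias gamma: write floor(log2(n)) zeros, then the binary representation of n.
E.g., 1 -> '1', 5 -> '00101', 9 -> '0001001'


num_bits = floor(log2(675)) + 1 = 10
leading_zeros = num_bits - 1 = 9
binary(675) = 1010100011

Elias gamma(675) = '000000000' + '1010100011' = 0000000001010100011 (19 bits)


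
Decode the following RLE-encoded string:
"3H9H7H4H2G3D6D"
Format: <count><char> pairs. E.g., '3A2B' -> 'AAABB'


Expanding each <count><char> pair:
  3H -> 'HHH'
  9H -> 'HHHHHHHHH'
  7H -> 'HHHHHHH'
  4H -> 'HHHH'
  2G -> 'GG'
  3D -> 'DDD'
  6D -> 'DDDDDD'

Decoded = HHHHHHHHHHHHHHHHHHHHHHHGGDDDDDDDDD


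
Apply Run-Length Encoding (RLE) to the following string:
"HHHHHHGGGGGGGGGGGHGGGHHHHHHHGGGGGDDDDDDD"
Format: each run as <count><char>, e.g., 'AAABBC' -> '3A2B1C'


Scanning runs left to right:
  i=0: run of 'H' x 6 -> '6H'
  i=6: run of 'G' x 11 -> '11G'
  i=17: run of 'H' x 1 -> '1H'
  i=18: run of 'G' x 3 -> '3G'
  i=21: run of 'H' x 7 -> '7H'
  i=28: run of 'G' x 5 -> '5G'
  i=33: run of 'D' x 7 -> '7D'

RLE = 6H11G1H3G7H5G7D


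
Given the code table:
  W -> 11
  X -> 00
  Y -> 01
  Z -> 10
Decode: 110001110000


Decoding:
11 -> W
00 -> X
01 -> Y
11 -> W
00 -> X
00 -> X


Result: WXYWXX


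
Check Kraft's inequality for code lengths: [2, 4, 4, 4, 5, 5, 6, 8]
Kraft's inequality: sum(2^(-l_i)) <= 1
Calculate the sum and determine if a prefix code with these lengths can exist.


Sum = 2^(-2) + 2^(-4) + 2^(-4) + 2^(-4) + 2^(-5) + 2^(-5) + 2^(-6) + 2^(-8)
    = 0.25 + 0.0625 + 0.0625 + 0.0625 + 0.03125 + 0.03125 + 0.015625 + 0.00390625
    = 133/256 = 0.51953125
Since 0.51953125 <= 1, Kraft's inequality IS satisfied.
A prefix code with these lengths CAN exist.

Kraft sum = 0.51953125. Satisfied.


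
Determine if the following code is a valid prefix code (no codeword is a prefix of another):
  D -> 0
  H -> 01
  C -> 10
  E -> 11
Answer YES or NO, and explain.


Checking each pair (does one codeword prefix another?):
  D='0' vs H='01': prefix -- VIOLATION

NO -- this is NOT a valid prefix code. D (0) is a prefix of H (01).


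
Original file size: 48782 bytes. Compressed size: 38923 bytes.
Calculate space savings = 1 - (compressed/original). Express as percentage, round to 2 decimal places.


ratio = compressed/original = 38923/48782 = 0.797897
savings = 1 - ratio = 1 - 0.797897 = 0.202103
as a percentage: 0.202103 * 100 = 20.21%

Space savings = 1 - 38923/48782 = 20.21%


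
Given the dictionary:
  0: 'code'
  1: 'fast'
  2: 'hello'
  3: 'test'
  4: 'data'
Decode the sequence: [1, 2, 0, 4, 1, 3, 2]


Look up each index in the dictionary:
  1 -> 'fast'
  2 -> 'hello'
  0 -> 'code'
  4 -> 'data'
  1 -> 'fast'
  3 -> 'test'
  2 -> 'hello'

Decoded: "fast hello code data fast test hello"


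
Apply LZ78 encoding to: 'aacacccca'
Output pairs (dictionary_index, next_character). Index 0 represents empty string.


LZ78 encoding steps:
Dictionary: {0: ''}
Step 1: w='' (idx 0), next='a' -> output (0, 'a'), add 'a' as idx 1
Step 2: w='a' (idx 1), next='c' -> output (1, 'c'), add 'ac' as idx 2
Step 3: w='ac' (idx 2), next='c' -> output (2, 'c'), add 'acc' as idx 3
Step 4: w='' (idx 0), next='c' -> output (0, 'c'), add 'c' as idx 4
Step 5: w='c' (idx 4), next='a' -> output (4, 'a'), add 'ca' as idx 5


Encoded: [(0, 'a'), (1, 'c'), (2, 'c'), (0, 'c'), (4, 'a')]


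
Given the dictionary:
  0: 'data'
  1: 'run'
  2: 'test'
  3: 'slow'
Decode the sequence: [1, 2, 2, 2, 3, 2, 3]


Look up each index in the dictionary:
  1 -> 'run'
  2 -> 'test'
  2 -> 'test'
  2 -> 'test'
  3 -> 'slow'
  2 -> 'test'
  3 -> 'slow'

Decoded: "run test test test slow test slow"


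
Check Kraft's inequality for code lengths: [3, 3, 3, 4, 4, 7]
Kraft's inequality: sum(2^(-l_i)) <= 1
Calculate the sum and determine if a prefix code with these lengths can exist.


Sum = 2^(-3) + 2^(-3) + 2^(-3) + 2^(-4) + 2^(-4) + 2^(-7)
    = 0.125 + 0.125 + 0.125 + 0.0625 + 0.0625 + 0.0078125
    = 65/128 = 0.5078125
Since 0.5078125 <= 1, Kraft's inequality IS satisfied.
A prefix code with these lengths CAN exist.

Kraft sum = 0.5078125. Satisfied.


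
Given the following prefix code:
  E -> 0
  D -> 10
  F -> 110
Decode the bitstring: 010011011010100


Decoding step by step:
Bits 0 -> E
Bits 10 -> D
Bits 0 -> E
Bits 110 -> F
Bits 110 -> F
Bits 10 -> D
Bits 10 -> D
Bits 0 -> E


Decoded message: EDEFFDDE


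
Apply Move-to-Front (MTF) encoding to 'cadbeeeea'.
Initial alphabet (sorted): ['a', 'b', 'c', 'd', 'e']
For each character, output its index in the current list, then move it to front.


MTF encoding:
'c': index 2 in ['a', 'b', 'c', 'd', 'e'] -> ['c', 'a', 'b', 'd', 'e']
'a': index 1 in ['c', 'a', 'b', 'd', 'e'] -> ['a', 'c', 'b', 'd', 'e']
'd': index 3 in ['a', 'c', 'b', 'd', 'e'] -> ['d', 'a', 'c', 'b', 'e']
'b': index 3 in ['d', 'a', 'c', 'b', 'e'] -> ['b', 'd', 'a', 'c', 'e']
'e': index 4 in ['b', 'd', 'a', 'c', 'e'] -> ['e', 'b', 'd', 'a', 'c']
'e': index 0 in ['e', 'b', 'd', 'a', 'c'] -> ['e', 'b', 'd', 'a', 'c']
'e': index 0 in ['e', 'b', 'd', 'a', 'c'] -> ['e', 'b', 'd', 'a', 'c']
'e': index 0 in ['e', 'b', 'd', 'a', 'c'] -> ['e', 'b', 'd', 'a', 'c']
'a': index 3 in ['e', 'b', 'd', 'a', 'c'] -> ['a', 'e', 'b', 'd', 'c']


Output: [2, 1, 3, 3, 4, 0, 0, 0, 3]


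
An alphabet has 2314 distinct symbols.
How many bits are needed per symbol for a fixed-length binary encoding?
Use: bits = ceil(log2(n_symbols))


log2(2314) = 11.1762
Bracket: 2^11 = 2048 < 2314 <= 2^12 = 4096
So ceil(log2(2314)) = 12

bits = ceil(log2(2314)) = ceil(11.1762) = 12 bits


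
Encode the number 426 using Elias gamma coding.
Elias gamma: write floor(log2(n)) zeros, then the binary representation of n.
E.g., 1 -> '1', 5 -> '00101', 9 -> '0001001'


num_bits = floor(log2(426)) + 1 = 9
leading_zeros = num_bits - 1 = 8
binary(426) = 110101010

Elias gamma(426) = '00000000' + '110101010' = 00000000110101010 (17 bits)


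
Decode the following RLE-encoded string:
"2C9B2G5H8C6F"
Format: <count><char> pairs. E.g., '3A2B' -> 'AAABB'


Expanding each <count><char> pair:
  2C -> 'CC'
  9B -> 'BBBBBBBBB'
  2G -> 'GG'
  5H -> 'HHHHH'
  8C -> 'CCCCCCCC'
  6F -> 'FFFFFF'

Decoded = CCBBBBBBBBBGGHHHHHCCCCCCCCFFFFFF


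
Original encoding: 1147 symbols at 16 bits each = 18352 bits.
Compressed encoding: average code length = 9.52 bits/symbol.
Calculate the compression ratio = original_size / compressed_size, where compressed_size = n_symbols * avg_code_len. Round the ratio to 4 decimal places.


original_size = n_symbols * orig_bits = 1147 * 16 = 18352 bits
compressed_size = n_symbols * avg_code_len = 1147 * 9.52 = 10919.44 bits
ratio = original_size / compressed_size = 18352 / 10919.44 = 1.6807

Compression ratio = 1.6807


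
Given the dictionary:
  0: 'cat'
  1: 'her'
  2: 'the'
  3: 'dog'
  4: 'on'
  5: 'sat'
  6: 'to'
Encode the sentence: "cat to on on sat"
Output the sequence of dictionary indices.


Look up each word in the dictionary:
  'cat' -> 0
  'to' -> 6
  'on' -> 4
  'on' -> 4
  'sat' -> 5

Encoded: [0, 6, 4, 4, 5]


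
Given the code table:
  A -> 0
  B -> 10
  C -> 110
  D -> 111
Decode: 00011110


Decoding:
0 -> A
0 -> A
0 -> A
111 -> D
10 -> B


Result: AAADB


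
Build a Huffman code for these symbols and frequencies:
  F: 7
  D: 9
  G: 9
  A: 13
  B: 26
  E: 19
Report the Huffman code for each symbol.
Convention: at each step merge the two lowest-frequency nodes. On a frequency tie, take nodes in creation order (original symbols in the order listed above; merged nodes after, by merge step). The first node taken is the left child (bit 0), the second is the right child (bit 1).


Huffman tree construction:
Step 1: Merge F(7) + D(9) = 16
Step 2: Merge G(9) + A(13) = 22
Step 3: Merge (F+D)(16) + E(19) = 35
Step 4: Merge (G+A)(22) + B(26) = 48
Step 5: Merge ((F+D)+E)(35) + ((G+A)+B)(48) = 83
Read each symbol's code off the tree from the root (left child = 0, right child = 1).

Codes:
  F: 000 (length 3)
  D: 001 (length 3)
  G: 100 (length 3)
  A: 101 (length 3)
  B: 11 (length 2)
  E: 01 (length 2)
Average code length: 204/83 = 2.4578 bits/symbol


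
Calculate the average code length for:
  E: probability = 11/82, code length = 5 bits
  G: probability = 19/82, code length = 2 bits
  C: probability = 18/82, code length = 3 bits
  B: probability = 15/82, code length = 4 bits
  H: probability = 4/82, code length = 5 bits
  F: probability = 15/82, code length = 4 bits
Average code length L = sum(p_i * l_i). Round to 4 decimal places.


Weighted contributions p_i * l_i:
  E: (11/82) * 5 = 55/82
  G: (19/82) * 2 = 38/82
  C: (18/82) * 3 = 54/82
  B: (15/82) * 4 = 60/82
  H: (4/82) * 5 = 20/82
  F: (15/82) * 4 = 60/82
Sum = (55 + 38 + 54 + 60 + 20 + 60)/82 = 287/82

L = 287/82 = 3.5000 bits/symbol


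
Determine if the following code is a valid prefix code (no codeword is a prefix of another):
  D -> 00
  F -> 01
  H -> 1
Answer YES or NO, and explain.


Checking each pair (does one codeword prefix another?):
  D='00' vs F='01': no prefix
  D='00' vs H='1': no prefix
  F='01' vs D='00': no prefix
  F='01' vs H='1': no prefix
  H='1' vs D='00': no prefix
  H='1' vs F='01': no prefix
No violation found over all pairs.

YES -- this is a valid prefix code. No codeword is a prefix of any other codeword.


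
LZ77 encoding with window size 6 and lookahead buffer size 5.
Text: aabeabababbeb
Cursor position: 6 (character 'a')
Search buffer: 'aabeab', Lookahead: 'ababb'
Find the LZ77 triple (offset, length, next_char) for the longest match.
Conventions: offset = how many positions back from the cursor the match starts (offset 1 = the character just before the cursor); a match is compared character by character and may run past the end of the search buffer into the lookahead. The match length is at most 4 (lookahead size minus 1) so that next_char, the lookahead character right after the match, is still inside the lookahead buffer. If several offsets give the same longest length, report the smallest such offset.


Try each offset into the search buffer:
  offset=1 (pos 5, char 'b'): match length 0
  offset=2 (pos 4, char 'a'): match length 4
  offset=3 (pos 3, char 'e'): match length 0
  offset=4 (pos 2, char 'b'): match length 0
  offset=5 (pos 1, char 'a'): match length 2
  offset=6 (pos 0, char 'a'): match length 1
Longest match has length 4 at offset 2.
next_char = character at position 6 + 4 = 10 -> 'b'

Best match: offset=2, length=4 (matching 'abab' starting at position 4)
LZ77 triple: (2, 4, 'b')


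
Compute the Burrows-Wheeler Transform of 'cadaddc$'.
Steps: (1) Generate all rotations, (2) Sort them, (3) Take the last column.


Rotations (sorted):
  0: $cadaddc -> last char: c
  1: adaddc$c -> last char: c
  2: addc$cad -> last char: d
  3: c$cadadd -> last char: d
  4: cadaddc$ -> last char: $
  5: daddc$ca -> last char: a
  6: dc$cadad -> last char: d
  7: ddc$cada -> last char: a


BWT = ccdd$ada


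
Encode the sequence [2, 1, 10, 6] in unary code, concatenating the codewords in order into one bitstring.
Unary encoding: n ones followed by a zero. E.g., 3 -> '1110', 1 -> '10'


Encode each number as n ones followed by a terminating 0:
  2 -> 110 (3 bits)
  1 -> 10 (2 bits)
  10 -> 11111111110 (11 bits)
  6 -> 1111110 (7 bits)
Total length = 3 + 2 + 11 + 7 = 23 bits.

Unary([2, 1, 10, 6]) = 11010111111111101111110 (23 bits)


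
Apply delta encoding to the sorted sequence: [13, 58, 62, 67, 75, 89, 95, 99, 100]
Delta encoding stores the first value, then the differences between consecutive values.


First value: 13
Deltas:
  58 - 13 = 45
  62 - 58 = 4
  67 - 62 = 5
  75 - 67 = 8
  89 - 75 = 14
  95 - 89 = 6
  99 - 95 = 4
  100 - 99 = 1


Delta encoded: [13, 45, 4, 5, 8, 14, 6, 4, 1]


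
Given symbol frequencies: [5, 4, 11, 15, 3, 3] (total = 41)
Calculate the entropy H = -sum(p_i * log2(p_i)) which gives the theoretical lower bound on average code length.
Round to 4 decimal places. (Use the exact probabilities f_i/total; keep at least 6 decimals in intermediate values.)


Per-symbol terms -p_i * log2(p_i) with p_i = f_i/41:
  p = 5/41 = 0.121951: log2(p) = -3.035624, -p*log2(p) = 0.370198
  p = 4/41 = 0.097561: log2(p) = -3.357552, -p*log2(p) = 0.327566
  p = 11/41 = 0.268293: log2(p) = -1.898120, -p*log2(p) = 0.509252
  p = 15/41 = 0.365854: log2(p) = -1.450661, -p*log2(p) = 0.530730
  p = 3/41 = 0.073171: log2(p) = -3.772590, -p*log2(p) = 0.276043
  p = 3/41 = 0.073171: log2(p) = -3.772590, -p*log2(p) = 0.276043
H = 0.370198 + 0.327566 + 0.509252 + 0.530730 + 0.276043 + 0.276043 = 2.289832

H = 2.2898 bits/symbol


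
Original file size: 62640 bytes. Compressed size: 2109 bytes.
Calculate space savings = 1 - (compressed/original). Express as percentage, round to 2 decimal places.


ratio = compressed/original = 2109/62640 = 0.033669
savings = 1 - ratio = 1 - 0.033669 = 0.966331
as a percentage: 0.966331 * 100 = 96.63%

Space savings = 1 - 2109/62640 = 96.63%


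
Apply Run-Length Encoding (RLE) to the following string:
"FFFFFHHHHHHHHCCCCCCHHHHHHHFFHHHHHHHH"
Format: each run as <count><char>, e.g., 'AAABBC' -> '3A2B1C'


Scanning runs left to right:
  i=0: run of 'F' x 5 -> '5F'
  i=5: run of 'H' x 8 -> '8H'
  i=13: run of 'C' x 6 -> '6C'
  i=19: run of 'H' x 7 -> '7H'
  i=26: run of 'F' x 2 -> '2F'
  i=28: run of 'H' x 8 -> '8H'

RLE = 5F8H6C7H2F8H


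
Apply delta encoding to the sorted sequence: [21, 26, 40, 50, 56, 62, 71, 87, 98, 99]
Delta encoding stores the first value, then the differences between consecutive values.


First value: 21
Deltas:
  26 - 21 = 5
  40 - 26 = 14
  50 - 40 = 10
  56 - 50 = 6
  62 - 56 = 6
  71 - 62 = 9
  87 - 71 = 16
  98 - 87 = 11
  99 - 98 = 1


Delta encoded: [21, 5, 14, 10, 6, 6, 9, 16, 11, 1]


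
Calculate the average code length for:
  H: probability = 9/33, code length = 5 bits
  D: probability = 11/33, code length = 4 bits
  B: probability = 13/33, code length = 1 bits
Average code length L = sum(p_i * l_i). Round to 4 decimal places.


Weighted contributions p_i * l_i:
  H: (9/33) * 5 = 45/33
  D: (11/33) * 4 = 44/33
  B: (13/33) * 1 = 13/33
Sum = (45 + 44 + 13)/33 = 102/33

L = 102/33 = 3.0909 bits/symbol


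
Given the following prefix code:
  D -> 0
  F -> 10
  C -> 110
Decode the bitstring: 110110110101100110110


Decoding step by step:
Bits 110 -> C
Bits 110 -> C
Bits 110 -> C
Bits 10 -> F
Bits 110 -> C
Bits 0 -> D
Bits 110 -> C
Bits 110 -> C


Decoded message: CCCFCDCC


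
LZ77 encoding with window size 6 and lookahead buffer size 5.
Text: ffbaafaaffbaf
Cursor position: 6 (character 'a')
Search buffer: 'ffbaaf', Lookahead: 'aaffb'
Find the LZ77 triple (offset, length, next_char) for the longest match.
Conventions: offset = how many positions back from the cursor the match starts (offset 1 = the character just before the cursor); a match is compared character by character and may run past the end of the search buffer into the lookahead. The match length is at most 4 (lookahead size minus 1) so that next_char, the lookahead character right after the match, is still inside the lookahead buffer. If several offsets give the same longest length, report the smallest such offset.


Try each offset into the search buffer:
  offset=1 (pos 5, char 'f'): match length 0
  offset=2 (pos 4, char 'a'): match length 1
  offset=3 (pos 3, char 'a'): match length 3
  offset=4 (pos 2, char 'b'): match length 0
  offset=5 (pos 1, char 'f'): match length 0
  offset=6 (pos 0, char 'f'): match length 0
Longest match has length 3 at offset 3.
next_char = character at position 6 + 3 = 9 -> 'f'

Best match: offset=3, length=3 (matching 'aaf' starting at position 3)
LZ77 triple: (3, 3, 'f')


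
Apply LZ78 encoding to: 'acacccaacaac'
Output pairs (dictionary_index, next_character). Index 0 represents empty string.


LZ78 encoding steps:
Dictionary: {0: ''}
Step 1: w='' (idx 0), next='a' -> output (0, 'a'), add 'a' as idx 1
Step 2: w='' (idx 0), next='c' -> output (0, 'c'), add 'c' as idx 2
Step 3: w='a' (idx 1), next='c' -> output (1, 'c'), add 'ac' as idx 3
Step 4: w='c' (idx 2), next='c' -> output (2, 'c'), add 'cc' as idx 4
Step 5: w='a' (idx 1), next='a' -> output (1, 'a'), add 'aa' as idx 5
Step 6: w='c' (idx 2), next='a' -> output (2, 'a'), add 'ca' as idx 6
Step 7: w='ac' (idx 3), end of input -> output (3, '')


Encoded: [(0, 'a'), (0, 'c'), (1, 'c'), (2, 'c'), (1, 'a'), (2, 'a'), (3, '')]


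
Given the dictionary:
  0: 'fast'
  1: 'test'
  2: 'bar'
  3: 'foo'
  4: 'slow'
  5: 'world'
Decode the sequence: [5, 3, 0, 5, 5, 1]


Look up each index in the dictionary:
  5 -> 'world'
  3 -> 'foo'
  0 -> 'fast'
  5 -> 'world'
  5 -> 'world'
  1 -> 'test'

Decoded: "world foo fast world world test"


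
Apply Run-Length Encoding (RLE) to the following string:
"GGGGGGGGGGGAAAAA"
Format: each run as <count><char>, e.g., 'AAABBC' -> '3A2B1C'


Scanning runs left to right:
  i=0: run of 'G' x 11 -> '11G'
  i=11: run of 'A' x 5 -> '5A'

RLE = 11G5A


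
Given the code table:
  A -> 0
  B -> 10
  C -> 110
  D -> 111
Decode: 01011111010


Decoding:
0 -> A
10 -> B
111 -> D
110 -> C
10 -> B


Result: ABDCB


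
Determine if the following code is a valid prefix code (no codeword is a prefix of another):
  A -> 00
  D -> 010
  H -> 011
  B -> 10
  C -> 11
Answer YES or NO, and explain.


Checking each pair (does one codeword prefix another?):
  A='00' vs D='010': no prefix
  A='00' vs H='011': no prefix
  A='00' vs B='10': no prefix
  A='00' vs C='11': no prefix
  D='010' vs A='00': no prefix
  D='010' vs H='011': no prefix
  D='010' vs B='10': no prefix
  D='010' vs C='11': no prefix
  H='011' vs A='00': no prefix
  H='011' vs D='010': no prefix
  H='011' vs B='10': no prefix
  H='011' vs C='11': no prefix
  B='10' vs A='00': no prefix
  B='10' vs D='010': no prefix
  B='10' vs H='011': no prefix
  B='10' vs C='11': no prefix
  C='11' vs A='00': no prefix
  C='11' vs D='010': no prefix
  C='11' vs H='011': no prefix
  C='11' vs B='10': no prefix
No violation found over all pairs.

YES -- this is a valid prefix code. No codeword is a prefix of any other codeword.


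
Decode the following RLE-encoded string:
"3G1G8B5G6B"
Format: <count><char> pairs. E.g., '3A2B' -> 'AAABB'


Expanding each <count><char> pair:
  3G -> 'GGG'
  1G -> 'G'
  8B -> 'BBBBBBBB'
  5G -> 'GGGGG'
  6B -> 'BBBBBB'

Decoded = GGGGBBBBBBBBGGGGGBBBBBB


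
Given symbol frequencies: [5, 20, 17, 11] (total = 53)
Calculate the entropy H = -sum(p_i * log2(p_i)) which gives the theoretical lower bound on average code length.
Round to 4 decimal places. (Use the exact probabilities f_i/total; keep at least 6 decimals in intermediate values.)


Per-symbol terms -p_i * log2(p_i) with p_i = f_i/53:
  p = 5/53 = 0.094340: log2(p) = -3.405992, -p*log2(p) = 0.321320
  p = 20/53 = 0.377358: log2(p) = -1.405992, -p*log2(p) = 0.530563
  p = 17/53 = 0.320755: log2(p) = -1.640458, -p*log2(p) = 0.526185
  p = 11/53 = 0.207547: log2(p) = -2.268489, -p*log2(p) = 0.470818
H = 0.321320 + 0.530563 + 0.526185 + 0.470818 = 1.848886

H = 1.8489 bits/symbol


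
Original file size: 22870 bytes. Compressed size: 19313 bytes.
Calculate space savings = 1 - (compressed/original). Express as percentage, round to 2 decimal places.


ratio = compressed/original = 19313/22870 = 0.844469
savings = 1 - ratio = 1 - 0.844469 = 0.155531
as a percentage: 0.155531 * 100 = 15.55%

Space savings = 1 - 19313/22870 = 15.55%


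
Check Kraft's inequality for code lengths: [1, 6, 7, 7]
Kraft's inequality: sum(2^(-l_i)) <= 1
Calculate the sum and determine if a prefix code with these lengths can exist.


Sum = 2^(-1) + 2^(-6) + 2^(-7) + 2^(-7)
    = 0.5 + 0.015625 + 0.0078125 + 0.0078125
    = 68/128 = 0.53125
Since 0.53125 <= 1, Kraft's inequality IS satisfied.
A prefix code with these lengths CAN exist.

Kraft sum = 0.53125. Satisfied.


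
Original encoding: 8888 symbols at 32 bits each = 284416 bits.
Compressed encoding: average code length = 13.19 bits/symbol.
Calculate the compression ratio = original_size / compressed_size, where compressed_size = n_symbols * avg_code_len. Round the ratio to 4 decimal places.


original_size = n_symbols * orig_bits = 8888 * 32 = 284416 bits
compressed_size = n_symbols * avg_code_len = 8888 * 13.19 = 117232.72 bits
ratio = original_size / compressed_size = 284416 / 117232.72 = 2.4261

Compression ratio = 2.4261


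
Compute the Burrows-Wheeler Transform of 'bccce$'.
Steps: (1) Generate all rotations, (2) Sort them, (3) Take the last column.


Rotations (sorted):
  0: $bccce -> last char: e
  1: bccce$ -> last char: $
  2: ccce$b -> last char: b
  3: cce$bc -> last char: c
  4: ce$bcc -> last char: c
  5: e$bccc -> last char: c


BWT = e$bccc


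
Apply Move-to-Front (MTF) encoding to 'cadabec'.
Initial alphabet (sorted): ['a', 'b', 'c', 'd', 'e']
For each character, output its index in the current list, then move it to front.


MTF encoding:
'c': index 2 in ['a', 'b', 'c', 'd', 'e'] -> ['c', 'a', 'b', 'd', 'e']
'a': index 1 in ['c', 'a', 'b', 'd', 'e'] -> ['a', 'c', 'b', 'd', 'e']
'd': index 3 in ['a', 'c', 'b', 'd', 'e'] -> ['d', 'a', 'c', 'b', 'e']
'a': index 1 in ['d', 'a', 'c', 'b', 'e'] -> ['a', 'd', 'c', 'b', 'e']
'b': index 3 in ['a', 'd', 'c', 'b', 'e'] -> ['b', 'a', 'd', 'c', 'e']
'e': index 4 in ['b', 'a', 'd', 'c', 'e'] -> ['e', 'b', 'a', 'd', 'c']
'c': index 4 in ['e', 'b', 'a', 'd', 'c'] -> ['c', 'e', 'b', 'a', 'd']


Output: [2, 1, 3, 1, 3, 4, 4]


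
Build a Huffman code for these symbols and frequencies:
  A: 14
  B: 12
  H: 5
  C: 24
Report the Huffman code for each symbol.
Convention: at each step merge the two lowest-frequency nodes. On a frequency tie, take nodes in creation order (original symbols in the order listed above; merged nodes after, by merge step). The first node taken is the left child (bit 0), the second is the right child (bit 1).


Huffman tree construction:
Step 1: Merge H(5) + B(12) = 17
Step 2: Merge A(14) + (H+B)(17) = 31
Step 3: Merge C(24) + (A+(H+B))(31) = 55
Read each symbol's code off the tree from the root (left child = 0, right child = 1).

Codes:
  A: 10 (length 2)
  B: 111 (length 3)
  H: 110 (length 3)
  C: 0 (length 1)
Average code length: 103/55 = 1.8727 bits/symbol


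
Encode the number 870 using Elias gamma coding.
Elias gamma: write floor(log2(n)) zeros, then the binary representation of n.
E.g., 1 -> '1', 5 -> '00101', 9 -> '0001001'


num_bits = floor(log2(870)) + 1 = 10
leading_zeros = num_bits - 1 = 9
binary(870) = 1101100110

Elias gamma(870) = '000000000' + '1101100110' = 0000000001101100110 (19 bits)


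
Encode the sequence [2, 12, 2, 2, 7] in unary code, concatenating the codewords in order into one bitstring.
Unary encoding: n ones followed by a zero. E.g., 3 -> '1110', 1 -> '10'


Encode each number as n ones followed by a terminating 0:
  2 -> 110 (3 bits)
  12 -> 1111111111110 (13 bits)
  2 -> 110 (3 bits)
  2 -> 110 (3 bits)
  7 -> 11111110 (8 bits)
Total length = 3 + 13 + 3 + 3 + 8 = 30 bits.

Unary([2, 12, 2, 2, 7]) = 110111111111111011011011111110 (30 bits)


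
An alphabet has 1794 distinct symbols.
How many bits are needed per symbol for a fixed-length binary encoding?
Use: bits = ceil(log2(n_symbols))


log2(1794) = 10.809
Bracket: 2^10 = 1024 < 1794 <= 2^11 = 2048
So ceil(log2(1794)) = 11

bits = ceil(log2(1794)) = ceil(10.809) = 11 bits


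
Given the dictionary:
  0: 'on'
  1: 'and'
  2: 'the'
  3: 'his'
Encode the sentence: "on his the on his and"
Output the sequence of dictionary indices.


Look up each word in the dictionary:
  'on' -> 0
  'his' -> 3
  'the' -> 2
  'on' -> 0
  'his' -> 3
  'and' -> 1

Encoded: [0, 3, 2, 0, 3, 1]


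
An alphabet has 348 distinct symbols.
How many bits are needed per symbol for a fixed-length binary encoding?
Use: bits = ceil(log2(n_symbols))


log2(348) = 8.4429
Bracket: 2^8 = 256 < 348 <= 2^9 = 512
So ceil(log2(348)) = 9

bits = ceil(log2(348)) = ceil(8.4429) = 9 bits


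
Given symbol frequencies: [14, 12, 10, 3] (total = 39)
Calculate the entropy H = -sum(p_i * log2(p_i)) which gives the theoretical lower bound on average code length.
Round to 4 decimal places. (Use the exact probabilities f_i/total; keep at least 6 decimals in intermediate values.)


Per-symbol terms -p_i * log2(p_i) with p_i = f_i/39:
  p = 14/39 = 0.358974: log2(p) = -1.478047, -p*log2(p) = 0.530581
  p = 12/39 = 0.307692: log2(p) = -1.700440, -p*log2(p) = 0.523212
  p = 10/39 = 0.256410: log2(p) = -1.963474, -p*log2(p) = 0.503455
  p = 3/39 = 0.076923: log2(p) = -3.700440, -p*log2(p) = 0.284649
H = 0.530581 + 0.523212 + 0.503455 + 0.284649 = 1.841897

H = 1.8419 bits/symbol


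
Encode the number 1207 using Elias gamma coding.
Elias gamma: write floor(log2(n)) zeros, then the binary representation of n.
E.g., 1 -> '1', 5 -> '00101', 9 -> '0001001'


num_bits = floor(log2(1207)) + 1 = 11
leading_zeros = num_bits - 1 = 10
binary(1207) = 10010110111

Elias gamma(1207) = '0000000000' + '10010110111' = 000000000010010110111 (21 bits)


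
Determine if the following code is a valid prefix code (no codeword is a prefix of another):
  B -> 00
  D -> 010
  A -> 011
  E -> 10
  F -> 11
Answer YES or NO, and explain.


Checking each pair (does one codeword prefix another?):
  B='00' vs D='010': no prefix
  B='00' vs A='011': no prefix
  B='00' vs E='10': no prefix
  B='00' vs F='11': no prefix
  D='010' vs B='00': no prefix
  D='010' vs A='011': no prefix
  D='010' vs E='10': no prefix
  D='010' vs F='11': no prefix
  A='011' vs B='00': no prefix
  A='011' vs D='010': no prefix
  A='011' vs E='10': no prefix
  A='011' vs F='11': no prefix
  E='10' vs B='00': no prefix
  E='10' vs D='010': no prefix
  E='10' vs A='011': no prefix
  E='10' vs F='11': no prefix
  F='11' vs B='00': no prefix
  F='11' vs D='010': no prefix
  F='11' vs A='011': no prefix
  F='11' vs E='10': no prefix
No violation found over all pairs.

YES -- this is a valid prefix code. No codeword is a prefix of any other codeword.


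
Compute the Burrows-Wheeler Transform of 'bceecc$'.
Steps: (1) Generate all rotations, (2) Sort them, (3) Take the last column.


Rotations (sorted):
  0: $bceecc -> last char: c
  1: bceecc$ -> last char: $
  2: c$bceec -> last char: c
  3: cc$bcee -> last char: e
  4: ceecc$b -> last char: b
  5: ecc$bce -> last char: e
  6: eecc$bc -> last char: c


BWT = c$cebec


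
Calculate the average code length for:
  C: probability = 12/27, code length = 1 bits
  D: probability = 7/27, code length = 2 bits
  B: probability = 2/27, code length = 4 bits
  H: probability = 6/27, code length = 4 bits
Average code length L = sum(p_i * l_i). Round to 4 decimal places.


Weighted contributions p_i * l_i:
  C: (12/27) * 1 = 12/27
  D: (7/27) * 2 = 14/27
  B: (2/27) * 4 = 8/27
  H: (6/27) * 4 = 24/27
Sum = (12 + 14 + 8 + 24)/27 = 58/27

L = 58/27 = 2.1481 bits/symbol


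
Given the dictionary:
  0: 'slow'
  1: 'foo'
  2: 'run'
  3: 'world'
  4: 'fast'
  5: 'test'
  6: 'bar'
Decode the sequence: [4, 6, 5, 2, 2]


Look up each index in the dictionary:
  4 -> 'fast'
  6 -> 'bar'
  5 -> 'test'
  2 -> 'run'
  2 -> 'run'

Decoded: "fast bar test run run"


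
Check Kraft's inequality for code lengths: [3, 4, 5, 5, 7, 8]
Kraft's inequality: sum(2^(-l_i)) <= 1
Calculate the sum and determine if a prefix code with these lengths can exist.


Sum = 2^(-3) + 2^(-4) + 2^(-5) + 2^(-5) + 2^(-7) + 2^(-8)
    = 0.125 + 0.0625 + 0.03125 + 0.03125 + 0.0078125 + 0.00390625
    = 67/256 = 0.26171875
Since 0.26171875 <= 1, Kraft's inequality IS satisfied.
A prefix code with these lengths CAN exist.

Kraft sum = 0.26171875. Satisfied.


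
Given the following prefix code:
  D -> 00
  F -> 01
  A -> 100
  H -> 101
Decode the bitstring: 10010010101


Decoding step by step:
Bits 100 -> A
Bits 100 -> A
Bits 101 -> H
Bits 01 -> F


Decoded message: AAHF


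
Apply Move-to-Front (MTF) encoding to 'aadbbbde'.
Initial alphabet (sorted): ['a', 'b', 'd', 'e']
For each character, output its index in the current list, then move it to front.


MTF encoding:
'a': index 0 in ['a', 'b', 'd', 'e'] -> ['a', 'b', 'd', 'e']
'a': index 0 in ['a', 'b', 'd', 'e'] -> ['a', 'b', 'd', 'e']
'd': index 2 in ['a', 'b', 'd', 'e'] -> ['d', 'a', 'b', 'e']
'b': index 2 in ['d', 'a', 'b', 'e'] -> ['b', 'd', 'a', 'e']
'b': index 0 in ['b', 'd', 'a', 'e'] -> ['b', 'd', 'a', 'e']
'b': index 0 in ['b', 'd', 'a', 'e'] -> ['b', 'd', 'a', 'e']
'd': index 1 in ['b', 'd', 'a', 'e'] -> ['d', 'b', 'a', 'e']
'e': index 3 in ['d', 'b', 'a', 'e'] -> ['e', 'd', 'b', 'a']


Output: [0, 0, 2, 2, 0, 0, 1, 3]


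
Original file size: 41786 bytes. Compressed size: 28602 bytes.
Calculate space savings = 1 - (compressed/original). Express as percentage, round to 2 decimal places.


ratio = compressed/original = 28602/41786 = 0.684488
savings = 1 - ratio = 1 - 0.684488 = 0.315512
as a percentage: 0.315512 * 100 = 31.55%

Space savings = 1 - 28602/41786 = 31.55%


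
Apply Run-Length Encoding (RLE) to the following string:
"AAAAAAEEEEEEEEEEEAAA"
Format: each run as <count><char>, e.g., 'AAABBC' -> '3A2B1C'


Scanning runs left to right:
  i=0: run of 'A' x 6 -> '6A'
  i=6: run of 'E' x 11 -> '11E'
  i=17: run of 'A' x 3 -> '3A'

RLE = 6A11E3A


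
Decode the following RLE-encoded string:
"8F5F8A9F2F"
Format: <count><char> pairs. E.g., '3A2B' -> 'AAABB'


Expanding each <count><char> pair:
  8F -> 'FFFFFFFF'
  5F -> 'FFFFF'
  8A -> 'AAAAAAAA'
  9F -> 'FFFFFFFFF'
  2F -> 'FF'

Decoded = FFFFFFFFFFFFFAAAAAAAAFFFFFFFFFFF


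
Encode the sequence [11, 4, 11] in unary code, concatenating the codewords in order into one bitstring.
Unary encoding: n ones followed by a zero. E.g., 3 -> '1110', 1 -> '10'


Encode each number as n ones followed by a terminating 0:
  11 -> 111111111110 (12 bits)
  4 -> 11110 (5 bits)
  11 -> 111111111110 (12 bits)
Total length = 12 + 5 + 12 = 29 bits.

Unary([11, 4, 11]) = 11111111111011110111111111110 (29 bits)


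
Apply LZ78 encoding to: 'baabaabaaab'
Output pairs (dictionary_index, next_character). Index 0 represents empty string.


LZ78 encoding steps:
Dictionary: {0: ''}
Step 1: w='' (idx 0), next='b' -> output (0, 'b'), add 'b' as idx 1
Step 2: w='' (idx 0), next='a' -> output (0, 'a'), add 'a' as idx 2
Step 3: w='a' (idx 2), next='b' -> output (2, 'b'), add 'ab' as idx 3
Step 4: w='a' (idx 2), next='a' -> output (2, 'a'), add 'aa' as idx 4
Step 5: w='b' (idx 1), next='a' -> output (1, 'a'), add 'ba' as idx 5
Step 6: w='aa' (idx 4), next='b' -> output (4, 'b'), add 'aab' as idx 6


Encoded: [(0, 'b'), (0, 'a'), (2, 'b'), (2, 'a'), (1, 'a'), (4, 'b')]
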